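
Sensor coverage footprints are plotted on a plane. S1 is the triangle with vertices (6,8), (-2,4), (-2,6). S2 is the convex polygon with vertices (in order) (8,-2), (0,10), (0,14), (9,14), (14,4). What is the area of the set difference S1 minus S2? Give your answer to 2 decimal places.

|S1| = 8, |S1∩S2| = 1.75.
|S1 ∖ S2| = |S1| − |S1∩S2| = 8 − 1.75 = 6.25.

6.25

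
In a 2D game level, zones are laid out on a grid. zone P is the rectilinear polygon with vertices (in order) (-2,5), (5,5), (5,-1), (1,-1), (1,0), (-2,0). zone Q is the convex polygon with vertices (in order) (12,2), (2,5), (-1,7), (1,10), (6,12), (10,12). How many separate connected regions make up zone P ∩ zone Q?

zone P ∩ zone Q is a single connected region.

1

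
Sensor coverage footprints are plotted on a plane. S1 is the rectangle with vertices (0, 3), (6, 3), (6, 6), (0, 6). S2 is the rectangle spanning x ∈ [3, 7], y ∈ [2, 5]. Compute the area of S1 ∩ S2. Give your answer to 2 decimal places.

|S1∩S2|: x∈[3,6], y∈[3,5] → 3·2 = 6.

6.00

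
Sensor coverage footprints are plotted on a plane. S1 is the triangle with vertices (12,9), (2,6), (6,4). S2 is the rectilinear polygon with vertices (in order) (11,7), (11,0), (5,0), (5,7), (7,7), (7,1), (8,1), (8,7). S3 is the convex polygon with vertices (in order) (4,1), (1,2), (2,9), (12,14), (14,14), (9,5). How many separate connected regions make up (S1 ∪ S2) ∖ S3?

(S1 ∪ S2) ∖ S3 splits into 2 disjoint pieces (area 0.3605, area 23.6889).

2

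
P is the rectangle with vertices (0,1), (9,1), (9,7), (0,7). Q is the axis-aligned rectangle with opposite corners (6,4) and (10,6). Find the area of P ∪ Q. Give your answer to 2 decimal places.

By inclusion–exclusion:
Individual areas: |P| = 54, |Q| = 8.
|P∩Q|: x∈[6,9], y∈[4,6] → 3·2 = 6.
|P ∪ Q| = 62 − 6 = 56.00.

56.00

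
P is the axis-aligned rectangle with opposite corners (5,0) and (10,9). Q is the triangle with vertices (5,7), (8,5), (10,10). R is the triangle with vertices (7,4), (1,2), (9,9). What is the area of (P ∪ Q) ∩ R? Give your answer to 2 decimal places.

The region (P ∪ Q) ∩ R is the polygon with vertices (5,5.5), (9,9), (7,4), (5,3.333).
By the shoelace formula its area is 8.67.

8.67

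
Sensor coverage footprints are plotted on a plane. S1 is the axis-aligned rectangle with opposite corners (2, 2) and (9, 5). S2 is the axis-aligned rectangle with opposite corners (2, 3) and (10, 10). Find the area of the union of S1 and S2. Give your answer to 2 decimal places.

63.00

By inclusion–exclusion:
Individual areas: |S1| = 21, |S2| = 56.
|S1∩S2|: x∈[2,9], y∈[3,5] → 7·2 = 14.
|S1 ∪ S2| = 77 − 14 = 63.00.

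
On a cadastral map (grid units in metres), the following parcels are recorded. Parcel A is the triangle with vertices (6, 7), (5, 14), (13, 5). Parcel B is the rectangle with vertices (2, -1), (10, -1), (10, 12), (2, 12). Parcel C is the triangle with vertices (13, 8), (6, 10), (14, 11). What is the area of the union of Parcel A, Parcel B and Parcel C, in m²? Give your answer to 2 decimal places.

117.48

By inclusion–exclusion:
Individual areas: |Parcel A| = 23.5, |Parcel B| = 104, |Parcel C| = 11.5.
|Parcel A∩Parcel B| = 18.2312.
|Parcel A∩Parcel C| = 1.618.
|Parcel B∩Parcel C| = 3.2857.
|Parcel A∩Parcel B∩Parcel C| = 1.618.
|Parcel A ∪ Parcel B ∪ Parcel C| = 139 − 23.1348 + 1.618 = 117.48.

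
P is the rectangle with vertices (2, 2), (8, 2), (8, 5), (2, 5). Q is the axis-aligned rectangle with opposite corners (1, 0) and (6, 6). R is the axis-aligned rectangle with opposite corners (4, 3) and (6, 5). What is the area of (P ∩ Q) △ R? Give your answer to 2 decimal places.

|P ∩ Q| = 12.
|(P ∩ Q) ∩ R| = 4.
|(P ∩ Q) △ R| = 12 + 4 − 8 = 8.00.

8.00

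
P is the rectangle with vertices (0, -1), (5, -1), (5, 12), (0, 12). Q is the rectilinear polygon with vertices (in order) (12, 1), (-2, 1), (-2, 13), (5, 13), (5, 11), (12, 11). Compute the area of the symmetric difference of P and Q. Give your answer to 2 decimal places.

|P| = 65, |Q| = 154, |P∩Q| = 55.
|P △ Q| = |P| + |Q| − 2·|P∩Q| = 65 + 154 − 110 = 109.00.

109.00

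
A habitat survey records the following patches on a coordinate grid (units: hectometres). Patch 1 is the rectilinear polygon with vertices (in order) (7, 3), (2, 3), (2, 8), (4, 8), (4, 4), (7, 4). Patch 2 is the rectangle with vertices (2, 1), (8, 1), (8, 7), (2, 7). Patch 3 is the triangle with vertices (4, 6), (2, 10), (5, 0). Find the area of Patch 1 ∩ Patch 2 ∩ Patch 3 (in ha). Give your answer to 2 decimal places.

2.17

The intersection is the polygon with vertices (3.5,7), (4,6), (4,4), (4.333,4), (4.5,3), (4.1,3), (2.9,7).
By the shoelace formula its area is 2.17.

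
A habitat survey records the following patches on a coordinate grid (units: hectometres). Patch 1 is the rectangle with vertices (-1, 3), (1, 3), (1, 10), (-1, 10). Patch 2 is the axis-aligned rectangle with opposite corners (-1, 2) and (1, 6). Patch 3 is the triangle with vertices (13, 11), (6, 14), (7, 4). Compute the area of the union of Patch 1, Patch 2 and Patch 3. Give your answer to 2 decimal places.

By inclusion–exclusion:
Individual areas: |Patch 1| = 14, |Patch 2| = 8, |Patch 3| = 33.5.
|Patch 1∩Patch 2|: x∈[-1,1], y∈[3,6] → 2·3 = 6.
|Patch 1∩Patch 3| = 0.
|Patch 2∩Patch 3| = 0.
|Patch 1∩Patch 2∩Patch 3| = 0.
|Patch 1 ∪ Patch 2 ∪ Patch 3| = 55.5 − 6 + 0 = 49.50.

49.50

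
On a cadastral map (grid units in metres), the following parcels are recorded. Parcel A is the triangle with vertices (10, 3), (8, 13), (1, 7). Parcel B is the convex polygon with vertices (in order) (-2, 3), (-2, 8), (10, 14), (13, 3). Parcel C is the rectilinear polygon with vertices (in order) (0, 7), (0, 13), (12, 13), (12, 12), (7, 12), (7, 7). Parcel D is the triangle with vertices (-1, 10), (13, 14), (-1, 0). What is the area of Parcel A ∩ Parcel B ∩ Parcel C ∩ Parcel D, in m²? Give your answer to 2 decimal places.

The intersection is the polygon with vertices (8.2,12), (7,12), (7,8), (6,7), (1,7), (7.25,12.357), (8.081,12.595).
By the shoelace formula its area is 15.42.

15.42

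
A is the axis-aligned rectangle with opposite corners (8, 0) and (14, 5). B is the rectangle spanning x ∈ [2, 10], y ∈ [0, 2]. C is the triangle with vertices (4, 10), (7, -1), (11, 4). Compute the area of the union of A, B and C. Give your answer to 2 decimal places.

By inclusion–exclusion:
Individual areas: |A| = 30, |B| = 16, |C| = 29.5.
|A∩B|: x∈[8,10], y∈[0,2] → 2·2 = 4.
|A∩C| = 8.0417.
|B∩C| = 4.2909.
|A∩B∩C| = 1.225.
|A ∪ B ∪ C| = 75.5 − 16.3326 + 1.225 = 60.39.

60.39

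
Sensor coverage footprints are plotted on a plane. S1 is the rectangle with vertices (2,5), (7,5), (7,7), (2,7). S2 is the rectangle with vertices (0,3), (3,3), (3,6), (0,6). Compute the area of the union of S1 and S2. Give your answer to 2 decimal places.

By inclusion–exclusion:
Individual areas: |S1| = 10, |S2| = 9.
|S1∩S2|: x∈[2,3], y∈[5,6] → 1·1 = 1.
|S1 ∪ S2| = 19 − 1 = 18.00.

18.00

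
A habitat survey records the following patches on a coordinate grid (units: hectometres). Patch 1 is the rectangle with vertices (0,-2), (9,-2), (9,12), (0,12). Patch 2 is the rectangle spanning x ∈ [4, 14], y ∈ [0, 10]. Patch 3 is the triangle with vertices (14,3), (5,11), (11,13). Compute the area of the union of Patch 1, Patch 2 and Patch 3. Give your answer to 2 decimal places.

182.85

By inclusion–exclusion:
Individual areas: |Patch 1| = 126, |Patch 2| = 100, |Patch 3| = 33.
|Patch 1∩Patch 2|: x∈[4,9], y∈[0,10] → 5·10 = 50.
|Patch 1∩Patch 3| = 9.6111.
|Patch 2∩Patch 3| = 20.2125.
|Patch 1∩Patch 2∩Patch 3| = 3.6736.
|Patch 1 ∪ Patch 2 ∪ Patch 3| = 259 − 79.8236 + 3.6736 = 182.85.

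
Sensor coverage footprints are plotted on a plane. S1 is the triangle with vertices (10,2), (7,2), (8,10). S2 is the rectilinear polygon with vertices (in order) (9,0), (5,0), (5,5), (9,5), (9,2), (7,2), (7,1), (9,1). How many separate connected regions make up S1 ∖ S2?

1

S1 ∖ S2 is a single connected region.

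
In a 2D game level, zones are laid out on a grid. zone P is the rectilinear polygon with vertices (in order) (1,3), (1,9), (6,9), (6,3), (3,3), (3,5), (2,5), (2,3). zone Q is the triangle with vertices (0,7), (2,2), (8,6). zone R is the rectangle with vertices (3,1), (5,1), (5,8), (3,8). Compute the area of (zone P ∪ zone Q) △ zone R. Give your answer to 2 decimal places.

27.55

|zone P ∪ zone Q| = 33.7208.
|(zone P ∪ zone Q) ∩ zone R| = 10.0833.
|(zone P ∪ zone Q) △ zone R| = 33.7208 + 14 − 20.1667 = 27.55.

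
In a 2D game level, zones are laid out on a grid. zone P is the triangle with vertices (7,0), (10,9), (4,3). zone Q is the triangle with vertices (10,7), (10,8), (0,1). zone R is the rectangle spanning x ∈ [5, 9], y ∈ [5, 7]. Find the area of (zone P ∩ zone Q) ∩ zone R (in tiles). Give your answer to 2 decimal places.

1.99

The region (zone P ∩ zone Q) ∩ zone R is the polygon with vertices (6.667,5), (6,5), (6.667,5.667), (8.571,7), (9,7), (9,6.4).
By the shoelace formula its area is 1.99.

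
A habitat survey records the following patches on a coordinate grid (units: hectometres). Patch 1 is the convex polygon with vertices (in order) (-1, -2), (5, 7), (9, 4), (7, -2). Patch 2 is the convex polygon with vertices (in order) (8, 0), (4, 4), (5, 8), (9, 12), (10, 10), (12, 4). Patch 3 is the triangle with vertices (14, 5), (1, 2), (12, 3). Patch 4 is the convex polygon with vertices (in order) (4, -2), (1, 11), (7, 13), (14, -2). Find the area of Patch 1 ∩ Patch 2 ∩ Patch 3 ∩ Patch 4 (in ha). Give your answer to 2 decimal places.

The intersection is the polygon with vertices (5.583,2.417), (5.062,2.938), (8.944,3.833), (8.562,2.688).
By the shoelace formula its area is 2.90.

2.90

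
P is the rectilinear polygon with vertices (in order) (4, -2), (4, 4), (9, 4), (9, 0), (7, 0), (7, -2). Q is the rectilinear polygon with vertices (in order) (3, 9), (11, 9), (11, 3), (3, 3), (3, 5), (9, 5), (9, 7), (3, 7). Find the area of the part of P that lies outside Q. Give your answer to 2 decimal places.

|P| = 26, |P∩Q| = 5.
|P ∖ Q| = |P| − |P∩Q| = 26 − 5 = 21.00.

21.00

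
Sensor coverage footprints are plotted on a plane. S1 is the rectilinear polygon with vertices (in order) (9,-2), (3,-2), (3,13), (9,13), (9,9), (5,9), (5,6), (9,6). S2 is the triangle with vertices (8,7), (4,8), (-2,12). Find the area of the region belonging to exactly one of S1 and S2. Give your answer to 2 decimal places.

79.42

|S1| = 78, |S2| = 5, |S1∩S2| = 1.7917.
|S1 △ S2| = |S1| + |S2| − 2·|S1∩S2| = 78 + 5 − 3.5833 = 79.42.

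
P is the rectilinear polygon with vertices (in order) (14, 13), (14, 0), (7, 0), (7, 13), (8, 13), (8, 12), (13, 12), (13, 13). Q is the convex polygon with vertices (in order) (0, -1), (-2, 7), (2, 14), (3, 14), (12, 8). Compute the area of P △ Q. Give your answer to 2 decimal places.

157.58

|P| = 86, |Q| = 107, |P∩Q| = 17.7083.
|P △ Q| = |P| + |Q| − 2·|P∩Q| = 86 + 107 − 35.4167 = 157.58.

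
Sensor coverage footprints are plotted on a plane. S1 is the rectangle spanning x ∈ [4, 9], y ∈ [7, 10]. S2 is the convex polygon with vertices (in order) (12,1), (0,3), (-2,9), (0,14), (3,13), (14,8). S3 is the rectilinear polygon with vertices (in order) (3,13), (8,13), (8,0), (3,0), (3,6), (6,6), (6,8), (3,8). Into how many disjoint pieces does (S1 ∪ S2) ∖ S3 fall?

2

(S1 ∪ S2) ∖ S3 splits into 2 disjoint pieces (area 49.25, area 41.8485).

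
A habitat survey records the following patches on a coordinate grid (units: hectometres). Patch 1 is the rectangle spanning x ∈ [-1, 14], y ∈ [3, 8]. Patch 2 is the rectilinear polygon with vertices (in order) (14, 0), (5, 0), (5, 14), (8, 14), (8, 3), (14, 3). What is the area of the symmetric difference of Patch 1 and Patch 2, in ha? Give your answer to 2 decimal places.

105.00

|Patch 1| = 75, |Patch 2| = 60, |Patch 1∩Patch 2| = 15.
|Patch 1 △ Patch 2| = |Patch 1| + |Patch 2| − 2·|Patch 1∩Patch 2| = 75 + 60 − 30 = 105.00.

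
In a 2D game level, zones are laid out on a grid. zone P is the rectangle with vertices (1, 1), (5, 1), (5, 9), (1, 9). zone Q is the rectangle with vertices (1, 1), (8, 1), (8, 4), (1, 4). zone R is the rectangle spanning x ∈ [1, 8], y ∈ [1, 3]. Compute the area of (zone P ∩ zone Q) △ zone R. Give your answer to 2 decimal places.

10.00

|zone P ∩ zone Q| = 12.
|(zone P ∩ zone Q) ∩ zone R| = 8.
|(zone P ∩ zone Q) △ zone R| = 12 + 14 − 16 = 10.00.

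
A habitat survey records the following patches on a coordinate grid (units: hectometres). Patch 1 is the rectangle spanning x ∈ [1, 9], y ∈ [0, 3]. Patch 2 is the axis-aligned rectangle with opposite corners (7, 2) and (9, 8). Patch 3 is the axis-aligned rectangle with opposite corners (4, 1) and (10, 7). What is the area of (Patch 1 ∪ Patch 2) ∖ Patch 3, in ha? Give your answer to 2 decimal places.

|Patch 1 ∪ Patch 2| = 34.
|(Patch 1 ∪ Patch 2) ∩ Patch 3| = 18.
|(Patch 1 ∪ Patch 2) ∖ Patch 3| = 34 − 18 = 16.00.

16.00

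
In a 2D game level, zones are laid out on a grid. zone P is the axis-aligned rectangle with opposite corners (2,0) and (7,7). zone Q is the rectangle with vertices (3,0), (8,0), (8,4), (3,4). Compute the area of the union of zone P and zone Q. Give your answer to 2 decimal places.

39.00

By inclusion–exclusion:
Individual areas: |zone P| = 35, |zone Q| = 20.
|zone P∩zone Q|: x∈[3,7], y∈[0,4] → 4·4 = 16.
|zone P ∪ zone Q| = 55 − 16 = 39.00.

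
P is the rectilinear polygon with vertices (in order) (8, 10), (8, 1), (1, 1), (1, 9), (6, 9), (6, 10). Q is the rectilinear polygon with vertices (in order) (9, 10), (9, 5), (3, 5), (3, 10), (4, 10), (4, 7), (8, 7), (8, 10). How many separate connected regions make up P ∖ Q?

P ∖ Q splits into 2 disjoint pieces (area 10, area 36).

2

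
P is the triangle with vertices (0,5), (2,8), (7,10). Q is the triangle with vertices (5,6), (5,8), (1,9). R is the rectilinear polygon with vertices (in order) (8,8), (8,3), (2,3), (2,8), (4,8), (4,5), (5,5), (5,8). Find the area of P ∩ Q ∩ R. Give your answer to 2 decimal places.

0.62

The intersection is the polygon with vertices (3.244,7.317), (2.333,8), (4,8), (4,7.857).
By the shoelace formula its area is 0.62.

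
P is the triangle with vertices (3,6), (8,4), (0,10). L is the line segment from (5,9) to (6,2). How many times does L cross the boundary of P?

2

The segment meets the boundary at (5.576,4.97), (5.44,5.92).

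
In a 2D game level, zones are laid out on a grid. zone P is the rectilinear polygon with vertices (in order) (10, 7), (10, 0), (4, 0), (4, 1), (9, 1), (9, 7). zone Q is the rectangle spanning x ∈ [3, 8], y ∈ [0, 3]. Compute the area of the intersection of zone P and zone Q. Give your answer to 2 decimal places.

4.00

The intersection is the polygon with vertices (4,0), (4,1), (8,1), (8,0).
By the shoelace formula its area is 4.00.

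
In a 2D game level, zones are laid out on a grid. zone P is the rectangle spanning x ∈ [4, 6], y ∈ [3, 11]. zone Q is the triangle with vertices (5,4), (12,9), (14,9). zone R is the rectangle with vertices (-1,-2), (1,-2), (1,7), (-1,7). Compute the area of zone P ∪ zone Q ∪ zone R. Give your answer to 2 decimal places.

38.92

By inclusion–exclusion:
Individual areas: |zone P| = 16, |zone Q| = 5, |zone R| = 18.
|zone P∩zone Q| = 0.0794.
|zone P∩zone R| = 0 (no overlap).
|zone Q∩zone R| = 0.
|zone P∩zone Q∩zone R| = 0.
|zone P ∪ zone Q ∪ zone R| = 39 − 0.0794 + 0 = 38.92.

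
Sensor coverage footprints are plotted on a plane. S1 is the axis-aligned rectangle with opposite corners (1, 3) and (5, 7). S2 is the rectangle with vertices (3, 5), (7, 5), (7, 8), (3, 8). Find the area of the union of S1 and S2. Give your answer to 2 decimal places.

24.00

By inclusion–exclusion:
Individual areas: |S1| = 16, |S2| = 12.
|S1∩S2|: x∈[3,5], y∈[5,7] → 2·2 = 4.
|S1 ∪ S2| = 28 − 4 = 24.00.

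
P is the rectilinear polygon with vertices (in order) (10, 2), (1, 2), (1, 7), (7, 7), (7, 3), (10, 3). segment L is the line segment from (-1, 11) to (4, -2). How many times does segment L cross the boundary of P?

2

The segment meets the boundary at (2.462,2), (1,5.8).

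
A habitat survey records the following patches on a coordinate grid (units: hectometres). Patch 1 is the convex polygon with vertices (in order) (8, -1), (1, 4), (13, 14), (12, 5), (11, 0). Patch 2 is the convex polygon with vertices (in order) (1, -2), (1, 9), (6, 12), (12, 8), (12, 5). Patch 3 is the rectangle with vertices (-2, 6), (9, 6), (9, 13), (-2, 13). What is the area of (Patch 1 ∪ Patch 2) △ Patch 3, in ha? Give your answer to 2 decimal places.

|Patch 1 ∪ Patch 2| = 127.3084.
|(Patch 1 ∪ Patch 2) ∩ Patch 3| = 37.6481.
|(Patch 1 ∪ Patch 2) △ Patch 3| = 127.3084 + 77 − 75.2963 = 129.01.

129.01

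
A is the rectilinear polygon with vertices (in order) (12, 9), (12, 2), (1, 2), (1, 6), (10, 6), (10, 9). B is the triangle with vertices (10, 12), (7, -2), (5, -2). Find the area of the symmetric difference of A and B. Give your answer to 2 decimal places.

|A| = 50, |B| = 14, |A∩B| = 4.5714.
|A △ B| = |A| + |B| − 2·|A∩B| = 50 + 14 − 9.1429 = 54.86.

54.86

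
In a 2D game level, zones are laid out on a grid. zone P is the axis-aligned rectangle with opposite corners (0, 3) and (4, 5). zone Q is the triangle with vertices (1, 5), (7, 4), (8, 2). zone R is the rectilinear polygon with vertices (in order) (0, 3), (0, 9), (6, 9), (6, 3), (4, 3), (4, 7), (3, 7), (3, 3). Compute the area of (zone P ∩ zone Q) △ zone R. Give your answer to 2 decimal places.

|zone P ∩ zone Q| = 1.1786.
|(zone P ∩ zone Q) ∩ zone R| = 0.5238.
|(zone P ∩ zone Q) △ zone R| = 1.1786 + 32 − 1.0476 = 32.13.

32.13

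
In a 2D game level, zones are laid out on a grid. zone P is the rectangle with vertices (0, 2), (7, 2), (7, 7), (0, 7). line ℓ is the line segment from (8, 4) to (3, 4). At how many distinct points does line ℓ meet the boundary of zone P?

The segment meets the boundary at (7,4).

1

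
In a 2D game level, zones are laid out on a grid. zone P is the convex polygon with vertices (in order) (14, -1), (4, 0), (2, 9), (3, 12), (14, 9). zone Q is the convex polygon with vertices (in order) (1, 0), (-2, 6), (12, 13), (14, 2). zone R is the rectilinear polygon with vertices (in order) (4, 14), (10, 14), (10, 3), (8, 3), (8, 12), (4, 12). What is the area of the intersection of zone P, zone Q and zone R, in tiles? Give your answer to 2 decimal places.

The intersection is the polygon with vertices (10,10.091), (10,3), (8,3), (8,10.636).
By the shoelace formula its area is 14.73.

14.73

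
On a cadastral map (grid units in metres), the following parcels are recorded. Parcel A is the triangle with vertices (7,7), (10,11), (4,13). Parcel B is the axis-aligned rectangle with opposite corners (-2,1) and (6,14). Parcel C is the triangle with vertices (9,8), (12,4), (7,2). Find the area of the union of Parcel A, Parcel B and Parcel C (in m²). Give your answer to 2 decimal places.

By inclusion–exclusion:
Individual areas: |Parcel A| = 15, |Parcel B| = 104, |Parcel C| = 13.
|Parcel A∩Parcel B| = 3.3333.
|Parcel A∩Parcel C| = 0.
|Parcel B∩Parcel C| = 0.
|Parcel A∩Parcel B∩Parcel C| = 0.
|Parcel A ∪ Parcel B ∪ Parcel C| = 132 − 3.3333 + 0 = 128.67.

128.67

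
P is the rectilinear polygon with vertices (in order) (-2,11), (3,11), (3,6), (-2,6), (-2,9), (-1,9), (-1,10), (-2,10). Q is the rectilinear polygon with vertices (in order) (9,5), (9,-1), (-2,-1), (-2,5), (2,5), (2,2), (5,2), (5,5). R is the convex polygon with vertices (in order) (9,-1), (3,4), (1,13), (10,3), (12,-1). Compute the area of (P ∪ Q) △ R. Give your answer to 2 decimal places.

|P ∪ Q| = 81.
|(P ∪ Q) ∩ R| = 21.9556.
|(P ∪ Q) △ R| = 81 + 51 − 43.9111 = 88.09.

88.09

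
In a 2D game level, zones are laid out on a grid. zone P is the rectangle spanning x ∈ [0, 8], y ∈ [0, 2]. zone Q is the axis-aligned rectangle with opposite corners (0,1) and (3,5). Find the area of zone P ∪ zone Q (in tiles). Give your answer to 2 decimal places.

25.00

By inclusion–exclusion:
Individual areas: |zone P| = 16, |zone Q| = 12.
|zone P∩zone Q|: x∈[0,3], y∈[1,2] → 3·1 = 3.
|zone P ∪ zone Q| = 28 − 3 = 25.00.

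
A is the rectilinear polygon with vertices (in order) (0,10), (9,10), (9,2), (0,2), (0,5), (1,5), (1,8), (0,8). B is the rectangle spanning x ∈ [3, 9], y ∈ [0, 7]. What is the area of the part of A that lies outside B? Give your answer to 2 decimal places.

|A| = 69, |A∩B| = 30.
|A ∖ B| = |A| − |A∩B| = 69 − 30 = 39.00.

39.00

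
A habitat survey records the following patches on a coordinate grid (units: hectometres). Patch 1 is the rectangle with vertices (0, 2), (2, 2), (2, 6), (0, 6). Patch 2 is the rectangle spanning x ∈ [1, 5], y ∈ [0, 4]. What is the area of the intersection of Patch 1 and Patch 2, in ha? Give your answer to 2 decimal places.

2.00

|Patch 1∩Patch 2|: x∈[1,2], y∈[2,4] → 1·2 = 2.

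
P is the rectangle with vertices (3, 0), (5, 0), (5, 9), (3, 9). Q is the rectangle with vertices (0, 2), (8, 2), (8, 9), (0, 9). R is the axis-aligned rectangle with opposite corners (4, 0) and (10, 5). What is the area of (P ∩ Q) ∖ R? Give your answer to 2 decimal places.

|P ∩ Q| = 14.
|(P ∩ Q) ∩ R| = 3.
|(P ∩ Q) ∖ R| = 14 − 3 = 11.00.

11.00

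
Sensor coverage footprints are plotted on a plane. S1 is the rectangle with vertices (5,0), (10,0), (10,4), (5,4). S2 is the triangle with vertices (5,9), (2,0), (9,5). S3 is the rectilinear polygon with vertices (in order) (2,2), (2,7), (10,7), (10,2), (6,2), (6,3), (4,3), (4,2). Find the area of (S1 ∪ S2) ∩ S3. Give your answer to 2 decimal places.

|S1 ∪ S2| = 41.5857.
|(S1 ∪ S2) ∩ S3| = 24.80.

24.80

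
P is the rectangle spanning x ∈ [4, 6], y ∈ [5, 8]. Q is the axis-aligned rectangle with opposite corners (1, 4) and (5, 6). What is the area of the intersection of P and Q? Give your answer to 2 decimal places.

1.00

|P∩Q|: x∈[4,5], y∈[5,6] → 1·1 = 1.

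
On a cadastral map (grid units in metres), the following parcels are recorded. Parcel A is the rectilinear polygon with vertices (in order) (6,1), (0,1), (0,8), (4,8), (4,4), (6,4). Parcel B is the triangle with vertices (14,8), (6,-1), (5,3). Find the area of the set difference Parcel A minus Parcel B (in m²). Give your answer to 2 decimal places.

32.22

|Parcel A| = 34, |Parcel A∩Parcel B| = 1.7778.
|Parcel A ∖ Parcel B| = |Parcel A| − |Parcel A∩Parcel B| = 34 − 1.7778 = 32.22.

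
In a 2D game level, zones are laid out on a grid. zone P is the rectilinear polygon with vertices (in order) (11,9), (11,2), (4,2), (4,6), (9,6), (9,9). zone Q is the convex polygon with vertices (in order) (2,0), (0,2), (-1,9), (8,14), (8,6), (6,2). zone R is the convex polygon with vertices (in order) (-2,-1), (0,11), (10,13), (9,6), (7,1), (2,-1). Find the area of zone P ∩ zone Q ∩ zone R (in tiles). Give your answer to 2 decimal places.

12.00

The intersection is the polygon with vertices (4,6), (8,6), (6,2), (4,2).
By the shoelace formula its area is 12.00.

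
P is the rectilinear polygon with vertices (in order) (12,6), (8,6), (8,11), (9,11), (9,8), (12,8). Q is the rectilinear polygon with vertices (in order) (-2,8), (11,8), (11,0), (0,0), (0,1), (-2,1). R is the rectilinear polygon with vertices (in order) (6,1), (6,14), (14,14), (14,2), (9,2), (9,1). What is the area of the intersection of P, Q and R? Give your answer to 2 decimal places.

6.00

The intersection is the polygon with vertices (8,8), (9,8), (11,8), (11,6), (8,6).
By the shoelace formula its area is 6.00.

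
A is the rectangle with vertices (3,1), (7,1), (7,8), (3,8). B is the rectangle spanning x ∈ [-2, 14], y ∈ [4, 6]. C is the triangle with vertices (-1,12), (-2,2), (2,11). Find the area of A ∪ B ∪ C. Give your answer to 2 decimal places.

65.43

By inclusion–exclusion:
Individual areas: |A| = 28, |B| = 32, |C| = 15.5.
|A∩B|: x∈[3,7], y∈[4,6] → 4·2 = 8.
|A∩C| = 0.
|B∩C| = 2.0667.
|A∩B∩C| = 0.
|A ∪ B ∪ C| = 75.5 − 10.0667 + 0 = 65.43.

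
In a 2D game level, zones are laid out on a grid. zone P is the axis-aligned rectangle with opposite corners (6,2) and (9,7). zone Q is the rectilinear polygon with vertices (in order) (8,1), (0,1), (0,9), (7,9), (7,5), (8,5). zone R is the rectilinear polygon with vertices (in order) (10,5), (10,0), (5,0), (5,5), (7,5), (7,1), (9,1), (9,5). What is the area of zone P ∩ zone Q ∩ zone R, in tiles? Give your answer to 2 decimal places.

The intersection is the polygon with vertices (6,5), (7,5), (7,2), (6,2).
By the shoelace formula its area is 3.00.

3.00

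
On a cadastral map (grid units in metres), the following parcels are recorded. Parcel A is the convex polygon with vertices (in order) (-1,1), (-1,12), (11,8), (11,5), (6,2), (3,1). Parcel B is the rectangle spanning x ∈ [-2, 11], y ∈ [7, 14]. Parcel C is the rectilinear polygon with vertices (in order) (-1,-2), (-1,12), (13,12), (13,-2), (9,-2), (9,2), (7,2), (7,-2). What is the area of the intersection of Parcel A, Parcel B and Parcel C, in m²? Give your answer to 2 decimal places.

36.00

The intersection is the polygon with vertices (11,8), (11,7), (-1,7), (-1,12).
By the shoelace formula its area is 36.00.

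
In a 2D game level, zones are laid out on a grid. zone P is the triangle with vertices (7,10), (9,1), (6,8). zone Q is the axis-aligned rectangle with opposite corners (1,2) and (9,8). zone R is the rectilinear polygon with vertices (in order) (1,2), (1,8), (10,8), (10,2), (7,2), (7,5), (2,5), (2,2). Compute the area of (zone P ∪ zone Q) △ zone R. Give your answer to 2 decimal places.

|zone P ∪ zone Q| = 49.5476.
|(zone P ∪ zone Q) ∩ zone R| = 33.
|(zone P ∪ zone Q) △ zone R| = 49.5476 + 39 − 66 = 22.55.

22.55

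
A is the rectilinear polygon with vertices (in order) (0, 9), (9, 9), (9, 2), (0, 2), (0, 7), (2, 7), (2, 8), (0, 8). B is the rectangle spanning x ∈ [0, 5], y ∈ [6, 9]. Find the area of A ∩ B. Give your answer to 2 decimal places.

13.00

The intersection is the polygon with vertices (5,9), (5,6), (0,6), (0,7), (2,7), (2,8), (0,8), (0,9).
By the shoelace formula its area is 13.00.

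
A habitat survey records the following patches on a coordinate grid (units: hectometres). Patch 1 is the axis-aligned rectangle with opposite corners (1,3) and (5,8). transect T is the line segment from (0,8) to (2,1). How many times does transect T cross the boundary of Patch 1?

2

The segment meets the boundary at (1.429,3), (1,4.5).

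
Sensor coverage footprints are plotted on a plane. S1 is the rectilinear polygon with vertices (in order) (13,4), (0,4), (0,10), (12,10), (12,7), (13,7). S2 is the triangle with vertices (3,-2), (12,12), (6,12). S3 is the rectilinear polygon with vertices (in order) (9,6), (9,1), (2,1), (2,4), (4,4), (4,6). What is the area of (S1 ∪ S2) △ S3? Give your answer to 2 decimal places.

93.29

|S1 ∪ S2| = 93.8571.
|(S1 ∪ S2) ∩ S3| = 15.7857.
|(S1 ∪ S2) △ S3| = 93.8571 + 31 − 31.5714 = 93.29.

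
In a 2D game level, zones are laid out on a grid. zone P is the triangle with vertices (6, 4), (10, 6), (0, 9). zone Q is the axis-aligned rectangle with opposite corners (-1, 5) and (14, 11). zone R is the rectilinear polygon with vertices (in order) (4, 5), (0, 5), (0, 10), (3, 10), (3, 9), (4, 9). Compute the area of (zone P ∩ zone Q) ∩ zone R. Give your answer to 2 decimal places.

4.27

The region (zone P ∩ zone Q) ∩ zone R is the polygon with vertices (4,7.8), (4,5.667), (0,9).
By the shoelace formula its area is 4.27.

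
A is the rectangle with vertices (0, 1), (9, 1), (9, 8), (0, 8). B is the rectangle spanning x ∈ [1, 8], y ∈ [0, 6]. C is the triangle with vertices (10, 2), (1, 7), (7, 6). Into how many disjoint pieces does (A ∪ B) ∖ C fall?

(A ∪ B) ∖ C is a single connected region.

1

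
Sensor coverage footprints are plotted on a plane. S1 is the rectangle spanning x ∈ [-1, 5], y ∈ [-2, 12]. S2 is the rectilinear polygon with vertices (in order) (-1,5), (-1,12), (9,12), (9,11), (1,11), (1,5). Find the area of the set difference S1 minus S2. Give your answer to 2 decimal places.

66.00

|S1| = 84, |S1∩S2| = 18.
|S1 ∖ S2| = |S1| − |S1∩S2| = 84 − 18 = 66.00.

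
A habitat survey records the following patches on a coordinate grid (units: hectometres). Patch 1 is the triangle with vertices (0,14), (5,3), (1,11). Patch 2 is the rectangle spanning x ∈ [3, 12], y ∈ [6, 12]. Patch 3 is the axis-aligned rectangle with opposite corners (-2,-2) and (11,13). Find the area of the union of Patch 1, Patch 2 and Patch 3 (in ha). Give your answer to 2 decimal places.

201.06

By inclusion–exclusion:
Individual areas: |Patch 1| = 2, |Patch 2| = 54, |Patch 3| = 195.
|Patch 1∩Patch 2| = 0.1955.
|Patch 1∩Patch 3| = 1.9394.
|Patch 2∩Patch 3|: x∈[3,11], y∈[6,12] → 8·6 = 48.
|Patch 1∩Patch 2∩Patch 3| = 0.1955.
|Patch 1 ∪ Patch 2 ∪ Patch 3| = 251 − 50.1348 + 0.1955 = 201.06.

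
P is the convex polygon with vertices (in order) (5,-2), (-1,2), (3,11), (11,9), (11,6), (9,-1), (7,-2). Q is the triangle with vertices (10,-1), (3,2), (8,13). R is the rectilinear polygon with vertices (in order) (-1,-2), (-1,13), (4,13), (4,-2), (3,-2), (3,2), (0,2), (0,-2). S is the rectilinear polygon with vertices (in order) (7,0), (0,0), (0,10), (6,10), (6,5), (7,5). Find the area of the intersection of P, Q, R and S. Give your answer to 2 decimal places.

1.31

The intersection is the polygon with vertices (4,4.2), (4,1.571), (3,2).
By the shoelace formula its area is 1.31.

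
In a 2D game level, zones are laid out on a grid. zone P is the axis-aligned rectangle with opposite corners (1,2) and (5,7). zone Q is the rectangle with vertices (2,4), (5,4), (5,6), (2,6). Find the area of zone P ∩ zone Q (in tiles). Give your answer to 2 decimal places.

|zone P∩zone Q|: x∈[2,5], y∈[4,6] → 3·2 = 6.

6.00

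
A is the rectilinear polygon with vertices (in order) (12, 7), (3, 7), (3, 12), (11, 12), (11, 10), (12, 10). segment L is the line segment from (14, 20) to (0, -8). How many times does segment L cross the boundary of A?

The segment meets the boundary at (7.5,7), (10,12).

2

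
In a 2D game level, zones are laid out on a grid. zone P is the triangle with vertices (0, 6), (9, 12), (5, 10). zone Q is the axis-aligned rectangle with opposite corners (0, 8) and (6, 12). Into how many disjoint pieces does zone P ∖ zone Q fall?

zone P ∖ zone Q splits into 2 disjoint pieces (area 0.5, area 0.75).

2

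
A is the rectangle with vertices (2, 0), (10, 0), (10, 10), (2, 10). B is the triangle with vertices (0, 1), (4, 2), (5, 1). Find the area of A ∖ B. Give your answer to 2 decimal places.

78.00

|A| = 80, |A∩B| = 2.
|A ∖ B| = |A| − |A∩B| = 80 − 2 = 78.00.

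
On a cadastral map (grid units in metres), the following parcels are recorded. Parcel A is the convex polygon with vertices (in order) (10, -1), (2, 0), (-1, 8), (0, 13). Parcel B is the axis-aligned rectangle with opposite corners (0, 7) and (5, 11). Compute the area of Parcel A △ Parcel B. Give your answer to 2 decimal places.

|Parcel A| = 62.5, |Parcel B| = 20, |Parcel A∩Parcel B| = 11.4286.
|Parcel A △ Parcel B| = |Parcel A| + |Parcel B| − 2·|Parcel A∩Parcel B| = 62.5 + 20 − 22.8571 = 59.64.

59.64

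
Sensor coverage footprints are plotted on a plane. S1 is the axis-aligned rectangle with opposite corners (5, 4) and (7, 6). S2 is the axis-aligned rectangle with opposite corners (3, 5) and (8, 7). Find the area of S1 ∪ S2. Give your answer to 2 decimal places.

By inclusion–exclusion:
Individual areas: |S1| = 4, |S2| = 10.
|S1∩S2|: x∈[5,7], y∈[5,6] → 2·1 = 2.
|S1 ∪ S2| = 14 − 2 = 12.00.

12.00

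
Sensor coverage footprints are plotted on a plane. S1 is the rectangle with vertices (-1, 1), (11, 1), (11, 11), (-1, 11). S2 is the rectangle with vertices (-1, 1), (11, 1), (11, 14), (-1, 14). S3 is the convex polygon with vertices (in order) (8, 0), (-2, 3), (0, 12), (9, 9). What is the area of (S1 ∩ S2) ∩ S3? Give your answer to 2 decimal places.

84.27

The region (S1 ∩ S2) ∩ S3 is the polygon with vertices (4.667,1), (-1,2.7), (-1,7.5), (-0.222,11), (3,11), (9,9), (8.111,1).
By the shoelace formula its area is 84.27.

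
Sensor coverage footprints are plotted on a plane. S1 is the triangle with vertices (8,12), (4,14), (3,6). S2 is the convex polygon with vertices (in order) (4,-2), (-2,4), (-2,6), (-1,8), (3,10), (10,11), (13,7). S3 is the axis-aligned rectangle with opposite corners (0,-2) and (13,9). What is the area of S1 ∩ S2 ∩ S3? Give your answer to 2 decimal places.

The intersection is the polygon with vertices (3.375,9), (5.5,9), (3,6).
By the shoelace formula its area is 3.19.

3.19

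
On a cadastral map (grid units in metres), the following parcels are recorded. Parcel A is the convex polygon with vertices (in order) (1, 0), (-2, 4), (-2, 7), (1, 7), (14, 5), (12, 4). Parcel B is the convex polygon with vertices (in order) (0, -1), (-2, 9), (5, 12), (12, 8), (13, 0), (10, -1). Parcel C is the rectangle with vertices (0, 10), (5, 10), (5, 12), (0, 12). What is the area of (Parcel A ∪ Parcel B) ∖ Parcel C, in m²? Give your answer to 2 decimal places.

150.17

|Parcel A ∪ Parcel B| = 154.8375.
|(Parcel A ∪ Parcel B) ∩ Parcel C| = 4.6667.
|(Parcel A ∪ Parcel B) ∖ Parcel C| = 154.8375 − 4.6667 = 150.17.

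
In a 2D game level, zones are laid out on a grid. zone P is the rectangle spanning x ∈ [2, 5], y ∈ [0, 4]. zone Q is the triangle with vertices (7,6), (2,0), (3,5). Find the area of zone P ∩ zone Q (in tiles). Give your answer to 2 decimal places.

The intersection is the polygon with vertices (5,4), (5,3.6), (2,0), (2.8,4).
By the shoelace formula its area is 5.00.

5.00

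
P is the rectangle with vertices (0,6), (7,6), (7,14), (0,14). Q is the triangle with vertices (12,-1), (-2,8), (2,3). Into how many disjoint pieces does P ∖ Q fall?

1

P ∖ Q is a single connected region.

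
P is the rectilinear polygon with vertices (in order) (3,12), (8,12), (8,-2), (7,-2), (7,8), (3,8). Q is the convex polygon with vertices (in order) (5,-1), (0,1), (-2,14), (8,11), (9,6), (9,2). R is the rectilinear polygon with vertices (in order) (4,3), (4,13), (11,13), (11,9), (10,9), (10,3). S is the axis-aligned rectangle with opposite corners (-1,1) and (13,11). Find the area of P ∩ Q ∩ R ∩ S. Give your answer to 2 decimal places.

17.00

The intersection is the polygon with vertices (8,3), (7,3), (7,8), (4,8), (4,11), (8,11).
By the shoelace formula its area is 17.00.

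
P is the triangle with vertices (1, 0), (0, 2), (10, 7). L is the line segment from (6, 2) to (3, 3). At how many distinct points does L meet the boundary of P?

1

The segment meets the boundary at (4.3,2.567).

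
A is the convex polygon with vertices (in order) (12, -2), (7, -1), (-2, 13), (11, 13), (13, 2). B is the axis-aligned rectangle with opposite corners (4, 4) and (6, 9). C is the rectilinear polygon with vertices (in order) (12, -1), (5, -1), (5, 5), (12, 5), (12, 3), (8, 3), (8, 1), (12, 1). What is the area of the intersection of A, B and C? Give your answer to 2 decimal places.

The intersection is the polygon with vertices (6,4), (5,4), (5,5), (6,5).
By the shoelace formula its area is 1.00.

1.00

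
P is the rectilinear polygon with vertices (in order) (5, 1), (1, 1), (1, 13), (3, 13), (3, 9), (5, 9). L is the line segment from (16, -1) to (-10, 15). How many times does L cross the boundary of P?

2

The segment meets the boundary at (1,8.231), (5,5.769).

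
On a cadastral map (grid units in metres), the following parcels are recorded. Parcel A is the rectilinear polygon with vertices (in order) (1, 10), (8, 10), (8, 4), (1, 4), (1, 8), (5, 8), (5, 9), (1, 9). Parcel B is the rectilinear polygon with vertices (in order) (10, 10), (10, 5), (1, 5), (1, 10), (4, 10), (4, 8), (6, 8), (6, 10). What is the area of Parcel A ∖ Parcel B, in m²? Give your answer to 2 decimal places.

10.00

|Parcel A| = 38, |Parcel A∩Parcel B| = 28.
|Parcel A ∖ Parcel B| = |Parcel A| − |Parcel A∩Parcel B| = 38 − 28 = 10.00.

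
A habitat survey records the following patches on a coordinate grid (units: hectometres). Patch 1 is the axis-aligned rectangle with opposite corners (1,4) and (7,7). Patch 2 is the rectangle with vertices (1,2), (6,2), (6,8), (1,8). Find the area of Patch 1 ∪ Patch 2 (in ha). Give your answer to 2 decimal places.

By inclusion–exclusion:
Individual areas: |Patch 1| = 18, |Patch 2| = 30.
|Patch 1∩Patch 2|: x∈[1,6], y∈[4,7] → 5·3 = 15.
|Patch 1 ∪ Patch 2| = 48 − 15 = 33.00.

33.00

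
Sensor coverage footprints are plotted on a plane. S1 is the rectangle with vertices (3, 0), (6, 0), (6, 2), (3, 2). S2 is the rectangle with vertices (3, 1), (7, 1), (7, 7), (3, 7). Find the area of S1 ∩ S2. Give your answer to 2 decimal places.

|S1∩S2|: x∈[3,6], y∈[1,2] → 3·1 = 3.

3.00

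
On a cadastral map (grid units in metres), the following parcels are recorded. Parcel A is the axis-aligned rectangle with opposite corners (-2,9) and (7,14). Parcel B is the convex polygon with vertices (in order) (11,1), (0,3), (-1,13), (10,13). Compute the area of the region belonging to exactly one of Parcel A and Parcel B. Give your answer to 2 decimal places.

102.60

|Parcel A| = 45, |Parcel B| = 120, |Parcel A∩Parcel B| = 31.2.
|Parcel A △ Parcel B| = |Parcel A| + |Parcel B| − 2·|Parcel A∩Parcel B| = 45 + 120 − 62.4 = 102.60.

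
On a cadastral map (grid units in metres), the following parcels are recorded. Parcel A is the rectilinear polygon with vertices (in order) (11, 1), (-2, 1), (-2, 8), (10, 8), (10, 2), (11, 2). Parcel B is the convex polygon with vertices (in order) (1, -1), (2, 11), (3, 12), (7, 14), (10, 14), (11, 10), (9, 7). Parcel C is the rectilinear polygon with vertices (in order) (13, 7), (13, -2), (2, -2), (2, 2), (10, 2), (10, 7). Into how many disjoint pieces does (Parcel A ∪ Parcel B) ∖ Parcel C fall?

1

(Parcel A ∪ Parcel B) ∖ Parcel C is a single connected region.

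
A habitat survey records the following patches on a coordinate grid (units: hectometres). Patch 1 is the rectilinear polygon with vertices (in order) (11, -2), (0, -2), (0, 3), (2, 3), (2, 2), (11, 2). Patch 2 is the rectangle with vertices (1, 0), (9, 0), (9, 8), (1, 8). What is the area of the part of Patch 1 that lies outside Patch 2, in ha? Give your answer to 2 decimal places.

|Patch 1| = 46, |Patch 1∩Patch 2| = 17.
|Patch 1 ∖ Patch 2| = |Patch 1| − |Patch 1∩Patch 2| = 46 − 17 = 29.00.

29.00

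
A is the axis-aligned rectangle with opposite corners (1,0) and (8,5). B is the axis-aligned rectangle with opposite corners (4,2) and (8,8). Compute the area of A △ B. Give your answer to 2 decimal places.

35.00

|A∩B|: x∈[4,8], y∈[2,5] → 4·3 = 12.
|A △ B| = |A| + |B| − 2·|A∩B| = 35 + 24 − 24 = 35.00.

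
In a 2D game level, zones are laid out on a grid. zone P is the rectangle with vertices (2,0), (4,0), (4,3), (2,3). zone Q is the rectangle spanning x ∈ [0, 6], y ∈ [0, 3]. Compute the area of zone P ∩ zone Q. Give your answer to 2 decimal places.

|zone P∩zone Q|: x∈[2,4], y∈[0,3] → 2·3 = 6.

6.00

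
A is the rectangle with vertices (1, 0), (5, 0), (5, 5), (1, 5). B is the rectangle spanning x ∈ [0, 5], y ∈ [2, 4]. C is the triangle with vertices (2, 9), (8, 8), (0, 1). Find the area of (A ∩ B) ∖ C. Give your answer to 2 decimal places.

5.43

|A ∩ B| = 8.
|(A ∩ B) ∩ C| = 2.5714.
|(A ∩ B) ∖ C| = 8 − 2.5714 = 5.43.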